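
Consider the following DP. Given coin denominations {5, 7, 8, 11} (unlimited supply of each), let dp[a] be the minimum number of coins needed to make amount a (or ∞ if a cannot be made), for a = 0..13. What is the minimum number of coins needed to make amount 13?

 a  0  1  2  3  4  5  6  7  8  9 10 11 12 13
dp  0  -  -  -  -  1  -  1  1  -  2  1  2  2
(- denotes ∞ / unreachable)

2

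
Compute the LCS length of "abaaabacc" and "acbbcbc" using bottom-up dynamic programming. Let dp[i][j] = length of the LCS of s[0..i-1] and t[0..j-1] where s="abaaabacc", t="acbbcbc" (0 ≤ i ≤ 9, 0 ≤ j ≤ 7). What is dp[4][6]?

   ''  a  c  b  b  c  b  c
''  0  0  0  0  0  0  0  0
 a  0  1  1  1  1  1  1  1
 b  0  1  1  2  2  2  2  2
 a  0  1  1  2  2  2  2  2
 a  0  1  1  2  2  2  2  2
 a  0  1  1  2  2  2  2  2
 b  0  1  1  2  3  3  3  3
 a  0  1  1  2  3  3  3  3
 c  0  1  2  2  3  4  4  4
 c  0  1  2  2  3  4  4  5

2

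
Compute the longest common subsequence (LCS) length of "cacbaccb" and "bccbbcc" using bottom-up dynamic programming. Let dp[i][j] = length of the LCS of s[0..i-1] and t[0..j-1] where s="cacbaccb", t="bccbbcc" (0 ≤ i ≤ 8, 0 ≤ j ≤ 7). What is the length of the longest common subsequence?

5

   ''  b  c  c  b  b  c  c
''  0  0  0  0  0  0  0  0
 c  0  0  1  1  1  1  1  1
 a  0  0  1  1  1  1  1  1
 c  0  0  1  2  2  2  2  2
 b  0  1  1  2  3  3  3  3
 a  0  1  1  2  3  3  3  3
 c  0  1  2  2  3  3  4  4
 c  0  1  2  3  3  3  4  5
 b  0  1  2  3  4  4  4  5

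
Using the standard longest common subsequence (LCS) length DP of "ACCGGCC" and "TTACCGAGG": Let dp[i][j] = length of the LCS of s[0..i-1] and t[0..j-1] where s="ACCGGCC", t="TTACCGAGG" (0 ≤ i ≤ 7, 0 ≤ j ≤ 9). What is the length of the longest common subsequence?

5

   ''  T  T  A  C  C  G  A  G  G
''  0  0  0  0  0  0  0  0  0  0
 A  0  0  0  1  1  1  1  1  1  1
 C  0  0  0  1  2  2  2  2  2  2
 C  0  0  0  1  2  3  3  3  3  3
 G  0  0  0  1  2  3  4  4  4  4
 G  0  0  0  1  2  3  4  4  5  5
 C  0  0  0  1  2  3  4  4  5  5
 C  0  0  0  1  2  3  4  4  5  5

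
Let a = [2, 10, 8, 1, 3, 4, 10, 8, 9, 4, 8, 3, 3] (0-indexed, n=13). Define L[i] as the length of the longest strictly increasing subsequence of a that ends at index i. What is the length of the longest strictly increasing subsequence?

5

   i    0    1    2    3    4    5    6    7    8    9   10   11   12
a[i]    2   10    8    1    3    4   10    8    9    4    8    3    3
L[i]    1    2    2    1    2    3    4    4    5    3    4    2    2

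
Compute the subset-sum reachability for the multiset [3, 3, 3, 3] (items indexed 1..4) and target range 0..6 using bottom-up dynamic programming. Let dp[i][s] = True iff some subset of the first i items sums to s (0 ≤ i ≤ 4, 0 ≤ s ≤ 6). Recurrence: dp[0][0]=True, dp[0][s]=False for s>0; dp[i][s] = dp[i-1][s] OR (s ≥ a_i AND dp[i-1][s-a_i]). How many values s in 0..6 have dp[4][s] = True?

i\s   0   1   2   3   4   5   6
  0   T   F   F   F   F   F   F
  1   T   F   F   T   F   F   F
  2   T   F   F   T   F   F   T
  3   T   F   F   T   F   F   T
  4   T   F   F   T   F   F   T

3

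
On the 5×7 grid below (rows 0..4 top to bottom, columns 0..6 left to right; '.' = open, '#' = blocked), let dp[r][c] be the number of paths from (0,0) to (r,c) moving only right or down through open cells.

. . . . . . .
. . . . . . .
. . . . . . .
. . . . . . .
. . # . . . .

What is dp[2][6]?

r\c   0   1   2   3   4   5   6
  0   1   1   1   1   1   1   1
  1   1   2   3   4   5   6   7
  2   1   3   6  10  15  21  28
  3   1   4  10  20  35  56  84
  4   1   5   0  20  55 111 195

28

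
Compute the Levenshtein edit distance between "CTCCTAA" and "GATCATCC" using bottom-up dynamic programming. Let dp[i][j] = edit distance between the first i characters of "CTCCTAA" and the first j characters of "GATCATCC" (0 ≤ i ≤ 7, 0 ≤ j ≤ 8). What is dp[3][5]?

   ''  G  A  T  C  A  T  C  C
''  0  1  2  3  4  5  6  7  8
 C  1  1  2  3  3  4  5  6  7
 T  2  2  2  2  3  4  4  5  6
 C  3  3  3  3  2  3  4  4  5
 C  4  4  4  4  3  3  4  4  4
 T  5  5  5  4  4  4  3  4  5
 A  6  6  5  5  5  4  4  4  5
 A  7  7  6  6  6  5  5  5  5

3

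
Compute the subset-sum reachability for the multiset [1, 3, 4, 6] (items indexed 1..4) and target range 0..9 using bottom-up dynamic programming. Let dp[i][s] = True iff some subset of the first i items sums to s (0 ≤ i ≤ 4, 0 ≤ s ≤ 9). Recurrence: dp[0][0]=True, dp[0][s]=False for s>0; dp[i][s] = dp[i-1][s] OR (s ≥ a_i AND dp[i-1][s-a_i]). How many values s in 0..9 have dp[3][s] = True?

7

i\s   0   1   2   3   4   5   6   7   8   9
  0   T   F   F   F   F   F   F   F   F   F
  1   T   T   F   F   F   F   F   F   F   F
  2   T   T   F   T   T   F   F   F   F   F
  3   T   T   F   T   T   T   F   T   T   F
  4   T   T   F   T   T   T   T   T   T   T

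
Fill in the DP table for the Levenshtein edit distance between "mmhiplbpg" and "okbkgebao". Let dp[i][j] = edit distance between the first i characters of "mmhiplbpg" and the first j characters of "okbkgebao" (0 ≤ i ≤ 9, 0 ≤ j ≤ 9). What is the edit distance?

   ''  o  k  b  k  g  e  b  a  o
''  0  1  2  3  4  5  6  7  8  9
 m  1  1  2  3  4  5  6  7  8  9
 m  2  2  2  3  4  5  6  7  8  9
 h  3  3  3  3  4  5  6  7  8  9
 i  4  4  4  4  4  5  6  7  8  9
 p  5  5  5  5  5  5  6  7  8  9
 l  6  6  6  6  6  6  6  7  8  9
 b  7  7  7  6  7  7  7  6  7  8
 p  8  8  8  7  7  8  8  7  7  8
 g  9  9  9  8  8  7  8  8  8  8

8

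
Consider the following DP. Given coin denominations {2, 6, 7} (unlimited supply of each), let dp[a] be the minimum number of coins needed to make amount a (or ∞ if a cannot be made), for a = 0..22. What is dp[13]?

2

 a  0  1  2  3  4  5  6  7  8  9 10 11 12 13 14 15 16 17 18 19 20 21 22
dp  0  -  1  -  2  -  1  1  2  2  3  3  2  2  2  3  3  4  3  3  3  3  4
(- denotes ∞ / unreachable)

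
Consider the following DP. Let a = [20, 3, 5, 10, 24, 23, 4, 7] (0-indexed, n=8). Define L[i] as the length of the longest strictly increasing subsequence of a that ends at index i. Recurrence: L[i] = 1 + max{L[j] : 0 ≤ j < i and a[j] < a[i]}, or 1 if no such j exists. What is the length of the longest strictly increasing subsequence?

   i    0    1    2    3    4    5    6    7
a[i]   20    3    5   10   24   23    4    7
L[i]    1    1    2    3    4    4    2    3

4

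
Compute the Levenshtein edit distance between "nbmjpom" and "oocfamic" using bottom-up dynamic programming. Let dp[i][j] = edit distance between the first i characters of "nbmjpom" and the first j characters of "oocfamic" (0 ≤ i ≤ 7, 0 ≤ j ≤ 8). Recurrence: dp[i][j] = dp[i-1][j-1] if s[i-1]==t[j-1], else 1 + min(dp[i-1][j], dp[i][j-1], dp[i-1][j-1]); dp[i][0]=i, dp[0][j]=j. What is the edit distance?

8

   ''  o  o  c  f  a  m  i  c
''  0  1  2  3  4  5  6  7  8
 n  1  1  2  3  4  5  6  7  8
 b  2  2  2  3  4  5  6  7  8
 m  3  3  3  3  4  5  5  6  7
 j  4  4  4  4  4  5  6  6  7
 p  5  5  5  5  5  5  6  7  7
 o  6  5  5  6  6  6  6  7  8
 m  7  6  6  6  7  7  6  7  8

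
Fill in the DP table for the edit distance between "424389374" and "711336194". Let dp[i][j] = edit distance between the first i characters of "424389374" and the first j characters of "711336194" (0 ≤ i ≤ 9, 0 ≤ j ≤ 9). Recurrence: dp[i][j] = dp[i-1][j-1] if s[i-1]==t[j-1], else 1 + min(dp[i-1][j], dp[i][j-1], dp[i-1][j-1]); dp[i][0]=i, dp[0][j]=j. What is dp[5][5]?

   ''  7  1  1  3  3  6  1  9  4
''  0  1  2  3  4  5  6  7  8  9
 4  1  1  2  3  4  5  6  7  8  8
 2  2  2  2  3  4  5  6  7  8  9
 4  3  3  3  3  4  5  6  7  8  8
 3  4  4  4  4  3  4  5  6  7  8
 8  5  5  5  5  4  4  5  6  7  8
 9  6  6  6  6  5  5  5  6  6  7
 3  7  7  7  7  6  5  6  6  7  7
 7  8  7  8  8  7  6  6  7  7  8
 4  9  8  8  9  8  7  7  7  8  7

4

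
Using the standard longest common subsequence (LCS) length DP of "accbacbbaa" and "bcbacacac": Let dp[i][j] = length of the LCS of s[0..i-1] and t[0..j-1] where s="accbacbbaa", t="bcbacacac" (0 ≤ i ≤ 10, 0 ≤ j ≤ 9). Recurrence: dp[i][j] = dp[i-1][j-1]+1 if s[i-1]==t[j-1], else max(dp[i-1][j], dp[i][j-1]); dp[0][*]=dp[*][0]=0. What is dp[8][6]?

   ''  b  c  b  a  c  a  c  a  c
''  0  0  0  0  0  0  0  0  0  0
 a  0  0  0  0  1  1  1  1  1  1
 c  0  0  1  1  1  2  2  2  2  2
 c  0  0  1  1  1  2  2  3  3  3
 b  0  1  1  2  2  2  2  3  3  3
 a  0  1  1  2  3  3  3  3  4  4
 c  0  1  2  2  3  4  4  4  4  5
 b  0  1  2  3  3  4  4  4  4  5
 b  0  1  2  3  3  4  4  4  4  5
 a  0  1  2  3  4  4  5  5  5  5
 a  0  1  2  3  4  4  5  5  6  6

4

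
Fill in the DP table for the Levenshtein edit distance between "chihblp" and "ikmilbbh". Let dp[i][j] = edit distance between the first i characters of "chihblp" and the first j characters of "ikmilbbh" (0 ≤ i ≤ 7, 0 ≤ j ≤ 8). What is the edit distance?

   ''  i  k  m  i  l  b  b  h
''  0  1  2  3  4  5  6  7  8
 c  1  1  2  3  4  5  6  7  8
 h  2  2  2  3  4  5  6  7  7
 i  3  2  3  3  3  4  5  6  7
 h  4  3  3  4  4  4  5  6  6
 b  5  4  4  4  5  5  4  5  6
 l  6  5  5  5  5  5  5  5  6
 p  7  6  6  6  6  6  6  6  6

6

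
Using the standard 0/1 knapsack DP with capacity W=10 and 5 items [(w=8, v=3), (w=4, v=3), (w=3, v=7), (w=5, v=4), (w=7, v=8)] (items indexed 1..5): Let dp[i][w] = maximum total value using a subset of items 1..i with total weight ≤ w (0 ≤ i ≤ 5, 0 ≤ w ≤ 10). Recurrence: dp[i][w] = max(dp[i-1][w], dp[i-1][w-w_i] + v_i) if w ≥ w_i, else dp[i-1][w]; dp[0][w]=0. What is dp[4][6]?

7

i\w   0   1   2   3   4   5   6   7   8   9  10
  0   0   0   0   0   0   0   0   0   0   0   0
  1   0   0   0   0   0   0   0   0   3   3   3
  2   0   0   0   0   3   3   3   3   3   3   3
  3   0   0   0   7   7   7   7  10  10  10  10
  4   0   0   0   7   7   7   7  10  11  11  11
  5   0   0   0   7   7   7   7  10  11  11  15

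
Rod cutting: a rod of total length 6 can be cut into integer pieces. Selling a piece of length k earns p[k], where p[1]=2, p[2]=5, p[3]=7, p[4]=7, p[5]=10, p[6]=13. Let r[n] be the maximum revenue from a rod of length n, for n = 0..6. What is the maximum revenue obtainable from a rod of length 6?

15

   n    0    1    2    3    4    5    6
r[n]    0    2    5    7   10   12   15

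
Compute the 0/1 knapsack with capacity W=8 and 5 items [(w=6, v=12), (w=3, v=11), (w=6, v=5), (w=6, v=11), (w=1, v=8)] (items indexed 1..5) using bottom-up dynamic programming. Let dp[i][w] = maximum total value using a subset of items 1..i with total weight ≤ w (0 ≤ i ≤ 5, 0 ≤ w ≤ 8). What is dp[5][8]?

i\w   0   1   2   3   4   5   6   7   8
  0   0   0   0   0   0   0   0   0   0
  1   0   0   0   0   0   0  12  12  12
  2   0   0   0  11  11  11  12  12  12
  3   0   0   0  11  11  11  12  12  12
  4   0   0   0  11  11  11  12  12  12
  5   0   8   8  11  19  19  19  20  20

20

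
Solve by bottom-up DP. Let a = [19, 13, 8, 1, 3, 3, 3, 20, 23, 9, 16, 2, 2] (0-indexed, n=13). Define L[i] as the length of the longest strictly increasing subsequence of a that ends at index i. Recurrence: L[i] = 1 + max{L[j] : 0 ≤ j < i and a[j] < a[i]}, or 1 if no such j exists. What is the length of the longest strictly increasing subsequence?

4

   i    0    1    2    3    4    5    6    7    8    9   10   11   12
a[i]   19   13    8    1    3    3    3   20   23    9   16    2    2
L[i]    1    1    1    1    2    2    2    3    4    3    4    2    2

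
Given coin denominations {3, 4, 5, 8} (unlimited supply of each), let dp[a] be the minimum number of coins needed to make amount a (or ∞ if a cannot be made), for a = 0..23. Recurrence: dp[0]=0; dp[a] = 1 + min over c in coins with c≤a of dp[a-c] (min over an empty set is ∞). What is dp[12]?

2

 a  0  1  2  3  4  5  6  7  8  9 10 11 12 13 14 15 16 17 18 19 20 21 22 23
dp  0  -  -  1  1  1  2  2  1  2  2  2  2  2  3  3  2  3  3  3  3  3  4  4
(- denotes ∞ / unreachable)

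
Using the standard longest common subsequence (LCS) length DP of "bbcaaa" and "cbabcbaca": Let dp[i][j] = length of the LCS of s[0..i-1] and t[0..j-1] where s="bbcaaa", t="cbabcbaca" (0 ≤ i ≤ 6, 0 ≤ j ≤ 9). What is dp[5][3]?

   ''  c  b  a  b  c  b  a  c  a
''  0  0  0  0  0  0  0  0  0  0
 b  0  0  1  1  1  1  1  1  1  1
 b  0  0  1  1  2  2  2  2  2  2
 c  0  1  1  1  2  3  3  3  3  3
 a  0  1  1  2  2  3  3  4  4  4
 a  0  1  1  2  2  3  3  4  4  5
 a  0  1  1  2  2  3  3  4  4  5

2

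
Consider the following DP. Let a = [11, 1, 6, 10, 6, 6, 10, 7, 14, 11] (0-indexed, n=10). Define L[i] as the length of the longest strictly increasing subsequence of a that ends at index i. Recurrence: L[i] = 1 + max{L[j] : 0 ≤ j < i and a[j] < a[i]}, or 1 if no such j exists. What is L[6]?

3

   i    0    1    2    3    4    5    6    7    8    9
a[i]   11    1    6   10    6    6   10    7   14   11
L[i]    1    1    2    3    2    2    3    3    4    4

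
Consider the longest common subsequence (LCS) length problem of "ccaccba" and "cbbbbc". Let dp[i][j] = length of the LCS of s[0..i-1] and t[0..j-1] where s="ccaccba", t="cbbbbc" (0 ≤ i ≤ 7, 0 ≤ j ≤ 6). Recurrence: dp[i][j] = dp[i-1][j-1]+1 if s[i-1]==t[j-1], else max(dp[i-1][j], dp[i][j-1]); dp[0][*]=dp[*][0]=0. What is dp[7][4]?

2

   ''  c  b  b  b  b  c
''  0  0  0  0  0  0  0
 c  0  1  1  1  1  1  1
 c  0  1  1  1  1  1  2
 a  0  1  1  1  1  1  2
 c  0  1  1  1  1  1  2
 c  0  1  1  1  1  1  2
 b  0  1  2  2  2  2  2
 a  0  1  2  2  2  2  2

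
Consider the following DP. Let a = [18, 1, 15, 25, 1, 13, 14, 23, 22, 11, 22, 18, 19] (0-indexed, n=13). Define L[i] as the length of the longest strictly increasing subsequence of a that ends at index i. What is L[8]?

   i    0    1    2    3    4    5    6    7    8    9   10   11   12
a[i]   18    1   15   25    1   13   14   23   22   11   22   18   19
L[i]    1    1    2    3    1    2    3    4    4    2    4    4    5

4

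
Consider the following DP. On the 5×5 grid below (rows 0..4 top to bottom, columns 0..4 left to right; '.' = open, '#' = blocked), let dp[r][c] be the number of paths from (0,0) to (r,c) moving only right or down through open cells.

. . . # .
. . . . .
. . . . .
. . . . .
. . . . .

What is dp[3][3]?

19

r\c   0   1   2   3   4
  0   1   1   1   0   0
  1   1   2   3   3   3
  2   1   3   6   9  12
  3   1   4  10  19  31
  4   1   5  15  34  65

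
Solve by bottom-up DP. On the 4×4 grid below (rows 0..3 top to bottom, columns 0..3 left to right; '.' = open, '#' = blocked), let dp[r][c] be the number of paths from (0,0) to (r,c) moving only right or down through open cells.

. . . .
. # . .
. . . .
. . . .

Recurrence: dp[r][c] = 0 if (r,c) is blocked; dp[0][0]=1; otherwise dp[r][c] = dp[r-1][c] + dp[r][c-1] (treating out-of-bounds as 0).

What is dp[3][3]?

8

r\c   0   1   2   3
  0   1   1   1   1
  1   1   0   1   2
  2   1   1   2   4
  3   1   2   4   8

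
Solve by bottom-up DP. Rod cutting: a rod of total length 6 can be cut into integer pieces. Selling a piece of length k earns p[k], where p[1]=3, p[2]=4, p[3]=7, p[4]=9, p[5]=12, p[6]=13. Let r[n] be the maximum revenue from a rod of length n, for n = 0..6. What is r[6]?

   n    0    1    2    3    4    5    6
r[n]    0    3    6    9   12   15   18

18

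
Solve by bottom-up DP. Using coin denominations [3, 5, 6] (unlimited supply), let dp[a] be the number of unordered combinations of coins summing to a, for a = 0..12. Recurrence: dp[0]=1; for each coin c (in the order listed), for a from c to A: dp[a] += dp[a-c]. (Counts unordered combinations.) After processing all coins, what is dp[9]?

2

after  coin     0     1     2     3     4     5     6     7     8     9    10    11    12
          3     1     0     0     1     0     0     1     0     0     1     0     0     1
          5     1     0     0     1     0     1     1     0     1     1     1     1     1
          6     1     0     0     1     0     1     2     0     1     2     1     2     3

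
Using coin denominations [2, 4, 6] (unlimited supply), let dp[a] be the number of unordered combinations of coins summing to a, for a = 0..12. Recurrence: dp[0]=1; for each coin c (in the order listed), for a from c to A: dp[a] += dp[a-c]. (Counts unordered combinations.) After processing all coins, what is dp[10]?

5

after  coin     0     1     2     3     4     5     6     7     8     9    10    11    12
          2     1     0     1     0     1     0     1     0     1     0     1     0     1
          4     1     0     1     0     2     0     2     0     3     0     3     0     4
          6     1     0     1     0     2     0     3     0     4     0     5     0     7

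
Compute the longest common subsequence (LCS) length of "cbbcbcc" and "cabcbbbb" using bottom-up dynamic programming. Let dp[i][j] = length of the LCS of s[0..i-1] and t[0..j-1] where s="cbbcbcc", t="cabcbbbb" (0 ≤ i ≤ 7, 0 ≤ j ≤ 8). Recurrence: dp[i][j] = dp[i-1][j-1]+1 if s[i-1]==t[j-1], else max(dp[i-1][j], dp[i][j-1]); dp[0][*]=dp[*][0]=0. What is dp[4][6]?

   ''  c  a  b  c  b  b  b  b
''  0  0  0  0  0  0  0  0  0
 c  0  1  1  1  1  1  1  1  1
 b  0  1  1  2  2  2  2  2  2
 b  0  1  1  2  2  3  3  3  3
 c  0  1  1  2  3  3  3  3  3
 b  0  1  1  2  3  4  4  4  4
 c  0  1  1  2  3  4  4  4  4
 c  0  1  1  2  3  4  4  4  4

3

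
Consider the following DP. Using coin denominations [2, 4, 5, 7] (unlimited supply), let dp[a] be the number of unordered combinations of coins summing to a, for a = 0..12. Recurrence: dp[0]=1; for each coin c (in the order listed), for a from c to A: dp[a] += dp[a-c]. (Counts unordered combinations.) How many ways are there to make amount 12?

6

after  coin     0     1     2     3     4     5     6     7     8     9    10    11    12
          2     1     0     1     0     1     0     1     0     1     0     1     0     1
          4     1     0     1     0     2     0     2     0     3     0     3     0     4
          5     1     0     1     0     2     1     2     1     3     2     4     2     5
          7     1     0     1     0     2     1     2     2     3     3     4     4     6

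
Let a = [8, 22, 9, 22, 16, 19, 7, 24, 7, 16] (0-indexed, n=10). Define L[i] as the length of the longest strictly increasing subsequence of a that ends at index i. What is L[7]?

   i    0    1    2    3    4    5    6    7    8    9
a[i]    8   22    9   22   16   19    7   24    7   16
L[i]    1    2    2    3    3    4    1    5    1    3

5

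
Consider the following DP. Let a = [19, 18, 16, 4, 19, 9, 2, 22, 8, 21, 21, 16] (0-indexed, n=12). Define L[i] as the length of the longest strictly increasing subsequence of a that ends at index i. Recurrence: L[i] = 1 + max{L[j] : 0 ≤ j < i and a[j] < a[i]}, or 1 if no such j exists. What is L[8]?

   i    0    1    2    3    4    5    6    7    8    9   10   11
a[i]   19   18   16    4   19    9    2   22    8   21   21   16
L[i]    1    1    1    1    2    2    1    3    2    3    3    3

2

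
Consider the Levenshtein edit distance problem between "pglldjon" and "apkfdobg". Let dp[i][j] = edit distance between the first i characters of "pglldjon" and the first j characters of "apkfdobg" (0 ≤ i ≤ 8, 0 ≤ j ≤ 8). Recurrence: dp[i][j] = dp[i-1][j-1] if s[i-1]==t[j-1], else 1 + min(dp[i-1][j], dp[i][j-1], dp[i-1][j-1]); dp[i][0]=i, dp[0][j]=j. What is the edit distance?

   ''  a  p  k  f  d  o  b  g
''  0  1  2  3  4  5  6  7  8
 p  1  1  1  2  3  4  5  6  7
 g  2  2  2  2  3  4  5  6  6
 l  3  3  3  3  3  4  5  6  7
 l  4  4  4  4  4  4  5  6  7
 d  5  5  5  5  5  4  5  6  7
 j  6  6  6  6  6  5  5  6  7
 o  7  7  7  7  7  6  5  6  7
 n  8  8  8  8  8  7  6  6  7

7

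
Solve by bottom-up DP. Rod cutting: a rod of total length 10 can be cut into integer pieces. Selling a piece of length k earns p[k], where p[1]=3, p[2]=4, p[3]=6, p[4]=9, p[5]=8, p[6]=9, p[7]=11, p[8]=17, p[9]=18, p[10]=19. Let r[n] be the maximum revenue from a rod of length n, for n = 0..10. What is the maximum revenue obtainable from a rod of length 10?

30

   n    0    1    2    3    4    5    6    7    8    9   10
r[n]    0    3    6    9   12   15   18   21   24   27   30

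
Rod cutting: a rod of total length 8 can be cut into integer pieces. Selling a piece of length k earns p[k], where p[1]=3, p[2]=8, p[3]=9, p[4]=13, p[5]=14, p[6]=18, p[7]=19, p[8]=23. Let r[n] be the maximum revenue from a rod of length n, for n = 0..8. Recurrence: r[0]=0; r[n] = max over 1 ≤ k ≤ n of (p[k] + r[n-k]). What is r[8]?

32

   n    0    1    2    3    4    5    6    7    8
r[n]    0    3    8   11   16   19   24   27   32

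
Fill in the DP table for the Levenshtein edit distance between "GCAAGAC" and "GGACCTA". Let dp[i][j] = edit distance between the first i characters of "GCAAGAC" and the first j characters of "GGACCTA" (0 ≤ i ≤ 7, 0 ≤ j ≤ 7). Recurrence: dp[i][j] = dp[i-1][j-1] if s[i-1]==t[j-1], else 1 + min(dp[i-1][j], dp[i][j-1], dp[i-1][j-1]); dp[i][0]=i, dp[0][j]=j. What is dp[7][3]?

   ''  G  G  A  C  C  T  A
''  0  1  2  3  4  5  6  7
 G  1  0  1  2  3  4  5  6
 C  2  1  1  2  2  3  4  5
 A  3  2  2  1  2  3  4  4
 A  4  3  3  2  2  3  4  4
 G  5  4  3  3  3  3  4  5
 A  6  5  4  3  4  4  4  4
 C  7  6  5  4  3  4  5  5

4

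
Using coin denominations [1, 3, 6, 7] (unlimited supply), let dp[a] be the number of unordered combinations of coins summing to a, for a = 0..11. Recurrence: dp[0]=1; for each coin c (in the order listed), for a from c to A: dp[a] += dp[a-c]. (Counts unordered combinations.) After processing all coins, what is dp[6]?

after  coin     0     1     2     3     4     5     6     7     8     9    10    11
          1     1     1     1     1     1     1     1     1     1     1     1     1
          3     1     1     1     2     2     2     3     3     3     4     4     4
          6     1     1     1     2     2     2     4     4     4     6     6     6
          7     1     1     1     2     2     2     4     5     5     7     8     8

4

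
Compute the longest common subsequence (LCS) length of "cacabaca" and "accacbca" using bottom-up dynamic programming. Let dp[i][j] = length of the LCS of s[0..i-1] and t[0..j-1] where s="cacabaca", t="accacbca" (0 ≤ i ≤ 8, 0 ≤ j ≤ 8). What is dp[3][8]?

3

   ''  a  c  c  a  c  b  c  a
''  0  0  0  0  0  0  0  0  0
 c  0  0  1  1  1  1  1  1  1
 a  0  1  1  1  2  2  2  2  2
 c  0  1  2  2  2  3  3  3  3
 a  0  1  2  2  3  3  3  3  4
 b  0  1  2  2  3  3  4  4  4
 a  0  1  2  2  3  3  4  4  5
 c  0  1  2  3  3  4  4  5  5
 a  0  1  2  3  4  4  4  5  6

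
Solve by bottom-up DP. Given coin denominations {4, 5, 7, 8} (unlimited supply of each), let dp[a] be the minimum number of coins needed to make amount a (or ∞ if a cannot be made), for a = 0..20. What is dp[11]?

2

 a  0  1  2  3  4  5  6  7  8  9 10 11 12 13 14 15 16 17 18 19 20
dp  0  -  -  -  1  1  -  1  1  2  2  2  2  2  2  2  2  3  3  3  3
(- denotes ∞ / unreachable)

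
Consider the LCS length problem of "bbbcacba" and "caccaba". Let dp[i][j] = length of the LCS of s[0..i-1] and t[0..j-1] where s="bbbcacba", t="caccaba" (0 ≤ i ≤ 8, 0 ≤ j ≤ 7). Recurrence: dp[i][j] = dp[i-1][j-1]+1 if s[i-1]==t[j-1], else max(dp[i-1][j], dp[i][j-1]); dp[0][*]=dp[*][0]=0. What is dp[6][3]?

   ''  c  a  c  c  a  b  a
''  0  0  0  0  0  0  0  0
 b  0  0  0  0  0  0  1  1
 b  0  0  0  0  0  0  1  1
 b  0  0  0  0  0  0  1  1
 c  0  1  1  1  1  1  1  1
 a  0  1  2  2  2  2  2  2
 c  0  1  2  3  3  3  3  3
 b  0  1  2  3  3  3  4  4
 a  0  1  2  3  3  4  4  5

3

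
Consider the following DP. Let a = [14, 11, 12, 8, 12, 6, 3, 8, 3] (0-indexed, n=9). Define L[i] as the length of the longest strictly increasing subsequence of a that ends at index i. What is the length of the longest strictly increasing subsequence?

2

   i    0    1    2    3    4    5    6    7    8
a[i]   14   11   12    8   12    6    3    8    3
L[i]    1    1    2    1    2    1    1    2    1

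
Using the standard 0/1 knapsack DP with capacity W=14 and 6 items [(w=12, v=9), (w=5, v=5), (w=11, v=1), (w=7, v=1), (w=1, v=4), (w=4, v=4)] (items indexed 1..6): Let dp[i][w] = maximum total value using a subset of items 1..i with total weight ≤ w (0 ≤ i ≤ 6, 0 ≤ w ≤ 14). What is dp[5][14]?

i\w   0   1   2   3   4   5   6   7   8   9  10  11  12  13  14
  0   0   0   0   0   0   0   0   0   0   0   0   0   0   0   0
  1   0   0   0   0   0   0   0   0   0   0   0   0   9   9   9
  2   0   0   0   0   0   5   5   5   5   5   5   5   9   9   9
  3   0   0   0   0   0   5   5   5   5   5   5   5   9   9   9
  4   0   0   0   0   0   5   5   5   5   5   5   5   9   9   9
  5   0   4   4   4   4   5   9   9   9   9   9   9   9  13  13
  6   0   4   4   4   4   8   9   9   9   9  13  13  13  13  13

13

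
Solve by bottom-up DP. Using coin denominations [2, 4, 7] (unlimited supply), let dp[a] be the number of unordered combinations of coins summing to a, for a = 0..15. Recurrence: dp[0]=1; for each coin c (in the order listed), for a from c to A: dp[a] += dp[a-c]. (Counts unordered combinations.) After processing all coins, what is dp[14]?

5

after  coin     0     1     2     3     4     5     6     7     8     9    10    11    12    13    14    15
          2     1     0     1     0     1     0     1     0     1     0     1     0     1     0     1     0
          4     1     0     1     0     2     0     2     0     3     0     3     0     4     0     4     0
          7     1     0     1     0     2     0     2     1     3     1     3     2     4     2     5     3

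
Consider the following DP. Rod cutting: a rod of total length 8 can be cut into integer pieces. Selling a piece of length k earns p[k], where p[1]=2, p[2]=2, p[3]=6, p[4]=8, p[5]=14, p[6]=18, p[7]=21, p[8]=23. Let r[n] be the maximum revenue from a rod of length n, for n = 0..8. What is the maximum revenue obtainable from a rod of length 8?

23

   n    0    1    2    3    4    5    6    7    8
r[n]    0    2    4    6    8   14   18   21   23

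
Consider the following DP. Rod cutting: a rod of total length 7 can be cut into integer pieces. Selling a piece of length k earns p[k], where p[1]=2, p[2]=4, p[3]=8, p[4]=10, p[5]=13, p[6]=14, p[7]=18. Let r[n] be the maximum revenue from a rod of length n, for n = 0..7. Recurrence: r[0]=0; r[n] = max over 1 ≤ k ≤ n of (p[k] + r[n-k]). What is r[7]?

18

   n    0    1    2    3    4    5    6    7
r[n]    0    2    4    8   10   13   16   18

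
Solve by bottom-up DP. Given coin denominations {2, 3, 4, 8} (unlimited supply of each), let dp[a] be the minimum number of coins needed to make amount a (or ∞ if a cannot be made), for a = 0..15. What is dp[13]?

3

 a  0  1  2  3  4  5  6  7  8  9 10 11 12 13 14 15
dp  0  -  1  1  1  2  2  2  1  3  2  2  2  3  3  3
(- denotes ∞ / unreachable)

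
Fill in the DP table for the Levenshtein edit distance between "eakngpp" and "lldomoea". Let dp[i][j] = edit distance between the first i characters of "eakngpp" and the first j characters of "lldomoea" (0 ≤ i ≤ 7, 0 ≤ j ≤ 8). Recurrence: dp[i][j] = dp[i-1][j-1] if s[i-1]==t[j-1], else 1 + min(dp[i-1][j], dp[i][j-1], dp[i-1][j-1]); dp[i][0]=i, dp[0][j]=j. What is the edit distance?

   ''  l  l  d  o  m  o  e  a
''  0  1  2  3  4  5  6  7  8
 e  1  1  2  3  4  5  6  6  7
 a  2  2  2  3  4  5  6  7  6
 k  3  3  3  3  4  5  6  7  7
 n  4  4  4  4  4  5  6  7  8
 g  5  5  5  5  5  5  6  7  8
 p  6  6  6  6  6  6  6  7  8
 p  7  7  7  7  7  7  7  7  8

8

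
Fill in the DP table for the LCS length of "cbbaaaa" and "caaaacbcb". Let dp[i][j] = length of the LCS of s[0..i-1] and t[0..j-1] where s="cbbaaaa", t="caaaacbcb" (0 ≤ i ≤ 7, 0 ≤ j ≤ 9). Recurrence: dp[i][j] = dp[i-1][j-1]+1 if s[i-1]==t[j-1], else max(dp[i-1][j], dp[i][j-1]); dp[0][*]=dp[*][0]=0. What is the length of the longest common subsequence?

5

   ''  c  a  a  a  a  c  b  c  b
''  0  0  0  0  0  0  0  0  0  0
 c  0  1  1  1  1  1  1  1  1  1
 b  0  1  1  1  1  1  1  2  2  2
 b  0  1  1  1  1  1  1  2  2  3
 a  0  1  2  2  2  2  2  2  2  3
 a  0  1  2  3  3  3  3  3  3  3
 a  0  1  2  3  4  4  4  4  4  4
 a  0  1  2  3  4  5  5  5  5  5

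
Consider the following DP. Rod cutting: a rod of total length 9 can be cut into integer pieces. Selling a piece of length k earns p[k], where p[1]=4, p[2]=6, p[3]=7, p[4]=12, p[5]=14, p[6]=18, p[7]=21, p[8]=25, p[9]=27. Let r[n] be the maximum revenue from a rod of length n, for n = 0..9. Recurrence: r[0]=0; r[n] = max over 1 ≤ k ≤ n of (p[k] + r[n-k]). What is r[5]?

   n    0    1    2    3    4    5    6    7    8    9
r[n]    0    4    8   12   16   20   24   28   32   36

20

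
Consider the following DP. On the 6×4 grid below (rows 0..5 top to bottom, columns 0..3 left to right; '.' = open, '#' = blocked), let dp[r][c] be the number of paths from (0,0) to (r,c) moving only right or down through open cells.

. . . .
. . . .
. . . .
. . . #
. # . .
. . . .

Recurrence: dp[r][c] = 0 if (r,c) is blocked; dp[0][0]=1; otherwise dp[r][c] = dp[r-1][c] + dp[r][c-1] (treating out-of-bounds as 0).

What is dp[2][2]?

r\c   0   1   2   3
  0   1   1   1   1
  1   1   2   3   4
  2   1   3   6  10
  3   1   4  10   0
  4   1   0  10  10
  5   1   1  11  21

6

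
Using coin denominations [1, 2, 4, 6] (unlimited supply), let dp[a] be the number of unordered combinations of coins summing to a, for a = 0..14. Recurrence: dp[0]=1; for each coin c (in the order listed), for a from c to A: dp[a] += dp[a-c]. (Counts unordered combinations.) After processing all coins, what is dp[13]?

23

after  coin     0     1     2     3     4     5     6     7     8     9    10    11    12    13    14
          1     1     1     1     1     1     1     1     1     1     1     1     1     1     1     1
          2     1     1     2     2     3     3     4     4     5     5     6     6     7     7     8
          4     1     1     2     2     4     4     6     6     9     9    12    12    16    16    20
          6     1     1     2     2     4     4     7     7    11    11    16    16    23    23    31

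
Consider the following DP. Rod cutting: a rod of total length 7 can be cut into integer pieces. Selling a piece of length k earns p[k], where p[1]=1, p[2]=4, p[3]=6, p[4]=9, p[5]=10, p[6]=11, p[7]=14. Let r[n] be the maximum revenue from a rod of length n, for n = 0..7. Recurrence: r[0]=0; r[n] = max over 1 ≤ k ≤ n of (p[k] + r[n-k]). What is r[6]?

13

   n    0    1    2    3    4    5    6    7
r[n]    0    1    4    6    9   10   13   15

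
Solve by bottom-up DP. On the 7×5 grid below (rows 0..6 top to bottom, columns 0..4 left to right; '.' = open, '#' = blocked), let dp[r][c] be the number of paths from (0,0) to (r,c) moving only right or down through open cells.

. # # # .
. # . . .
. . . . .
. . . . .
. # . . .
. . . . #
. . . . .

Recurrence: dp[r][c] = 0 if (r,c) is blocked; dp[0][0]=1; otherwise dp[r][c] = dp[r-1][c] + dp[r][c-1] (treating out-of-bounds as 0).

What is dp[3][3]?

r\c   0   1   2   3   4
  0   1   0   0   0   0
  1   1   0   0   0   0
  2   1   1   1   1   1
  3   1   2   3   4   5
  4   1   0   3   7  12
  5   1   1   4  11   0
  6   1   2   6  17  17

4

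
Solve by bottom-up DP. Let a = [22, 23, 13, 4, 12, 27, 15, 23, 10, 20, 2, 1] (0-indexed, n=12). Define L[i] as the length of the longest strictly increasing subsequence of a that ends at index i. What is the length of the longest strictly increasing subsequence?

   i    0    1    2    3    4    5    6    7    8    9   10   11
a[i]   22   23   13    4   12   27   15   23   10   20    2    1
L[i]    1    2    1    1    2    3    3    4    2    4    1    1

4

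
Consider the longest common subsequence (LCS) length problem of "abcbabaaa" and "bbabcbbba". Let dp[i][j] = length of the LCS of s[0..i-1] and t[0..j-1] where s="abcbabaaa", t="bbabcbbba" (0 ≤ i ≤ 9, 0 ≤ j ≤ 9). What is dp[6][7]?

   ''  b  b  a  b  c  b  b  b  a
''  0  0  0  0  0  0  0  0  0  0
 a  0  0  0  1  1  1  1  1  1  1
 b  0  1  1  1  2  2  2  2  2  2
 c  0  1  1  1  2  3  3  3  3  3
 b  0  1  2  2  2  3  4  4  4  4
 a  0  1  2  3  3  3  4  4  4  5
 b  0  1  2  3  4  4  4  5  5  5
 a  0  1  2  3  4  4  4  5  5  6
 a  0  1  2  3  4  4  4  5  5  6
 a  0  1  2  3  4  4  4  5  5  6

5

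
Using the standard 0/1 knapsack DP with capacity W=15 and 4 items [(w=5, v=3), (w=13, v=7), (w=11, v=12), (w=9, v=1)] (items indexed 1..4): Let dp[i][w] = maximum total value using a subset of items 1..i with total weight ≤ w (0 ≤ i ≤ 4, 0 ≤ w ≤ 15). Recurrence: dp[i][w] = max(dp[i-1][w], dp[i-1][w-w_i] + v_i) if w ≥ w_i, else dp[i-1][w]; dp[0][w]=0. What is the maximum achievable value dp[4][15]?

i\w   0   1   2   3   4   5   6   7   8   9  10  11  12  13  14  15
  0   0   0   0   0   0   0   0   0   0   0   0   0   0   0   0   0
  1   0   0   0   0   0   3   3   3   3   3   3   3   3   3   3   3
  2   0   0   0   0   0   3   3   3   3   3   3   3   3   7   7   7
  3   0   0   0   0   0   3   3   3   3   3   3  12  12  12  12  12
  4   0   0   0   0   0   3   3   3   3   3   3  12  12  12  12  12

12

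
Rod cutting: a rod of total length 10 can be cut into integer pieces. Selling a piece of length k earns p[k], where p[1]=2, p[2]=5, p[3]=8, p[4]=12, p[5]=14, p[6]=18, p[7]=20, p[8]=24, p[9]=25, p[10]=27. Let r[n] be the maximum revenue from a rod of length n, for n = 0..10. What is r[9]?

   n    0    1    2    3    4    5    6    7    8    9   10
r[n]    0    2    5    8   12   14   18   20   24   26   30

26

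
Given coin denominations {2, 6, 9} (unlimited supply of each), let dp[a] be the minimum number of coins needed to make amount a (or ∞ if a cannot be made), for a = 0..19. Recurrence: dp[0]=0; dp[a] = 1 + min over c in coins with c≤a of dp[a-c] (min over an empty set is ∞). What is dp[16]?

 a  0  1  2  3  4  5  6  7  8  9 10 11 12 13 14 15 16 17 18 19
dp  0  -  1  -  2  -  1  -  2  1  3  2  2  3  3  2  4  3  2  4
(- denotes ∞ / unreachable)

4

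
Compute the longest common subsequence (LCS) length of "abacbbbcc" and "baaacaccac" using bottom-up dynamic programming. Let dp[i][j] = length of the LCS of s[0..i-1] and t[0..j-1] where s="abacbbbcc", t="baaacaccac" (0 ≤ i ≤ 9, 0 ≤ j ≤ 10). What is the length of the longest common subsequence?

5

   ''  b  a  a  a  c  a  c  c  a  c
''  0  0  0  0  0  0  0  0  0  0  0
 a  0  0  1  1  1  1  1  1  1  1  1
 b  0  1  1  1  1  1  1  1  1  1  1
 a  0  1  2  2  2  2  2  2  2  2  2
 c  0  1  2  2  2  3  3  3  3  3  3
 b  0  1  2  2  2  3  3  3  3  3  3
 b  0  1  2  2  2  3  3  3  3  3  3
 b  0  1  2  2  2  3  3  3  3  3  3
 c  0  1  2  2  2  3  3  4  4  4  4
 c  0  1  2  2  2  3  3  4  5  5  5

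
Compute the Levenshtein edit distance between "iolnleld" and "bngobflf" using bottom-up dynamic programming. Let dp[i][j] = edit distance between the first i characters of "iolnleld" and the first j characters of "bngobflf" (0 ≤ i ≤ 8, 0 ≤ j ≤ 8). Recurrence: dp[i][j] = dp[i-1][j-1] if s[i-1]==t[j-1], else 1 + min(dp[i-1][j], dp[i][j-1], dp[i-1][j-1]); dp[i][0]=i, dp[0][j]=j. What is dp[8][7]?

7

   ''  b  n  g  o  b  f  l  f
''  0  1  2  3  4  5  6  7  8
 i  1  1  2  3  4  5  6  7  8
 o  2  2  2  3  3  4  5  6  7
 l  3  3  3  3  4  4  5  5  6
 n  4  4  3  4  4  5  5  6  6
 l  5  5  4  4  5  5  6  5  6
 e  6  6  5  5  5  6  6  6  6
 l  7  7  6  6  6  6  7  6  7
 d  8  8  7  7  7  7  7  7  7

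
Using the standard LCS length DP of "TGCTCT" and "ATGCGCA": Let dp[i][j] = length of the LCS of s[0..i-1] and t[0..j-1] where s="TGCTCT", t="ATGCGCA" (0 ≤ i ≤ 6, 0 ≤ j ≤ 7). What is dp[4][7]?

   ''  A  T  G  C  G  C  A
''  0  0  0  0  0  0  0  0
 T  0  0  1  1  1  1  1  1
 G  0  0  1  2  2  2  2  2
 C  0  0  1  2  3  3  3  3
 T  0  0  1  2  3  3  3  3
 C  0  0  1  2  3  3  4  4
 T  0  0  1  2  3  3  4  4

3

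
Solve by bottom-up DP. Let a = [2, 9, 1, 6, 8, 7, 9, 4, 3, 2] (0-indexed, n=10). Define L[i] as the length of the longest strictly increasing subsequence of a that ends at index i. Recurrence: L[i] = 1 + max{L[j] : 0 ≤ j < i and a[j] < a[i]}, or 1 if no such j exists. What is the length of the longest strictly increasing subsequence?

4

   i    0    1    2    3    4    5    6    7    8    9
a[i]    2    9    1    6    8    7    9    4    3    2
L[i]    1    2    1    2    3    3    4    2    2    2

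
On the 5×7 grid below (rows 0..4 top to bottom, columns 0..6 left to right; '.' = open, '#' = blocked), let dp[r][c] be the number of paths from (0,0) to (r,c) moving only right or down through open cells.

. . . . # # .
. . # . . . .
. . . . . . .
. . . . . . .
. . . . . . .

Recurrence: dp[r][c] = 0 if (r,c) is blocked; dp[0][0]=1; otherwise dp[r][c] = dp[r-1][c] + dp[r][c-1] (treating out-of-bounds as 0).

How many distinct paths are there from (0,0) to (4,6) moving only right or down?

r\c   0   1   2   3   4   5   6
  0   1   1   1   1   0   0   0
  1   1   2   0   1   1   1   1
  2   1   3   3   4   5   6   7
  3   1   4   7  11  16  22  29
  4   1   5  12  23  39  61  90

90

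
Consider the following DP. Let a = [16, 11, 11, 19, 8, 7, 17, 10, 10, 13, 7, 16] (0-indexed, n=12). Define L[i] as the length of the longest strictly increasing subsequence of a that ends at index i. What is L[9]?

3

   i    0    1    2    3    4    5    6    7    8    9   10   11
a[i]   16   11   11   19    8    7   17   10   10   13    7   16
L[i]    1    1    1    2    1    1    2    2    2    3    1    4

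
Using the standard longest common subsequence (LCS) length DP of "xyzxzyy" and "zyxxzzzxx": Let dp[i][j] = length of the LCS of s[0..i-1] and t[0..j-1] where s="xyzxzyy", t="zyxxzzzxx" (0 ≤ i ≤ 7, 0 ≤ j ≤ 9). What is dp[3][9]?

2

   ''  z  y  x  x  z  z  z  x  x
''  0  0  0  0  0  0  0  0  0  0
 x  0  0  0  1  1  1  1  1  1  1
 y  0  0  1  1  1  1  1  1  1  1
 z  0  1  1  1  1  2  2  2  2  2
 x  0  1  1  2  2  2  2  2  3  3
 z  0  1  1  2  2  3  3  3  3  3
 y  0  1  2  2  2  3  3  3  3  3
 y  0  1  2  2  2  3  3  3  3  3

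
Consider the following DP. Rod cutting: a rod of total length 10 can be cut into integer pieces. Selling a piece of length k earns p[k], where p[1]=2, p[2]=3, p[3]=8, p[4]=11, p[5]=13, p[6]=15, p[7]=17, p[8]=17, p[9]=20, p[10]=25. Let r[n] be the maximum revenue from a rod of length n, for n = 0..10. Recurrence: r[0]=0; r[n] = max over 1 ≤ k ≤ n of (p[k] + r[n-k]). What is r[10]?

27

   n    0    1    2    3    4    5    6    7    8    9   10
r[n]    0    2    4    8   11   13   16   19   22   24   27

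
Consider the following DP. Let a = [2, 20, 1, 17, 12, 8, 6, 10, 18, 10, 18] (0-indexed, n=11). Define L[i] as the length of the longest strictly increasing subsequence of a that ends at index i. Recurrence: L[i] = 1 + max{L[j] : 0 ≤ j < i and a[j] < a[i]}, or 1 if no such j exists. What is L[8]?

4

   i    0    1    2    3    4    5    6    7    8    9   10
a[i]    2   20    1   17   12    8    6   10   18   10   18
L[i]    1    2    1    2    2    2    2    3    4    3    4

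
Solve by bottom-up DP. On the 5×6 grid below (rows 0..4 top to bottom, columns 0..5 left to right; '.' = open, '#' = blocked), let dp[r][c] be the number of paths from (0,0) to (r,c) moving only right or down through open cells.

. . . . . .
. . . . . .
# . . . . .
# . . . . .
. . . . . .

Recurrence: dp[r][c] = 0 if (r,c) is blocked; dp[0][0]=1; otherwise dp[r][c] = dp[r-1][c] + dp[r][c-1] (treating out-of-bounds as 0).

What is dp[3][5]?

50

r\c   0   1   2   3   4   5
  0   1   1   1   1   1   1
  1   1   2   3   4   5   6
  2   0   2   5   9  14  20
  3   0   2   7  16  30  50
  4   0   2   9  25  55 105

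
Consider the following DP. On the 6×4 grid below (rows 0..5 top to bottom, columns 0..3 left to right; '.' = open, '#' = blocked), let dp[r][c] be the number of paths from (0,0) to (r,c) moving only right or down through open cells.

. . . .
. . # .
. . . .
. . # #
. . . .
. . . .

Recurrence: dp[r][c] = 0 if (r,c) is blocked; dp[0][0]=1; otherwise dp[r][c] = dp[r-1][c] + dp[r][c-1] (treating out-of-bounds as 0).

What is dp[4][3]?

r\c   0   1   2   3
  0   1   1   1   1
  1   1   2   0   1
  2   1   3   3   4
  3   1   4   0   0
  4   1   5   5   5
  5   1   6  11  16

5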